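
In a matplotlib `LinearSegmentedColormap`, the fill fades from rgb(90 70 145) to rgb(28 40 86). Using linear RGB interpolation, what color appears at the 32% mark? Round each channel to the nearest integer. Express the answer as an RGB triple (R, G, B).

32% corresponds to t = 0.32.
R = 90 + 0.32 × (28 − 90) = 90 + 0.32 × -62 = 70.16 → 70
G = 70 + 0.32 × (40 − 70) = 70 + 0.32 × -30 = 60.4 → 60
B = 145 + 0.32 × (86 − 145) = 145 + 0.32 × -59 = 126.12 → 126
So the blended color is (70, 60, 126), about #463c7e.

(70, 60, 126)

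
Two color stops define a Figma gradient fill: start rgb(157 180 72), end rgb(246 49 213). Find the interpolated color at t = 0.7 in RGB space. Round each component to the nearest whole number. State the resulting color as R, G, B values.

R = 157 + 0.7 × (246 − 157) = 157 + 0.7 × 89 = 219.3 → 219
G = 180 + 0.7 × (49 − 180) = 180 + 0.7 × -131 = 88.3 → 88
B = 72 + 0.7 × (213 − 72) = 72 + 0.7 × 141 = 170.7 → 171
So the blended color is (219, 88, 171), about #db58ab.

(219, 88, 171)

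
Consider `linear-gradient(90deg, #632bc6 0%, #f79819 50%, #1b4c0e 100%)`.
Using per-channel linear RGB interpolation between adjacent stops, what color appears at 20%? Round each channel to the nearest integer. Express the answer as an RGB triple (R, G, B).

(158, 87, 129)

20% lies between the 0% and 50% stops, so the local fraction is t = (20 − 0)/(50 − 0) = 20/50 ≈ 0.4.
#632bc6 → (99, 43, 198); #f79819 → (247, 152, 25).
R = 99 + 0.4 × (247 − 99) = 158.2 → 158
G = 43 + 0.4 × (152 − 43) = 86.6 → 87
B = 198 + 0.4 × (25 − 198) = 128.8 → 129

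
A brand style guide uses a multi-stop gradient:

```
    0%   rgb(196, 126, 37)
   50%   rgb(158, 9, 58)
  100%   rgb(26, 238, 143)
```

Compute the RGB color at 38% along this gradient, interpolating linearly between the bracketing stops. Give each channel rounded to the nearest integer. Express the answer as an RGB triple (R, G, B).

(167, 37, 53)

38% lies between the 0% and 50% stops, so the local fraction is t = (38 − 0)/(50 − 0) = 38/50 ≈ 0.76.
R = 196 + 0.76 × (158 − 196) = 167.12 → 167
G = 126 + 0.76 × (9 − 126) = 37.08 → 37
B = 37 + 0.76 × (58 − 37) = 52.96 → 53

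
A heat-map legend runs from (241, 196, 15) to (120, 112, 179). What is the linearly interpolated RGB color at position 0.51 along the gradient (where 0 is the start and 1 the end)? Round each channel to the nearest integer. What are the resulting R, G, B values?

R = 241 + 0.51 × (120 − 241) = 241 + 0.51 × -121 = 179.29 → 179
G = 196 + 0.51 × (112 − 196) = 196 + 0.51 × -84 = 153.16 → 153
B = 15 + 0.51 × (179 − 15) = 15 + 0.51 × 164 = 98.64 → 99

(179, 153, 99)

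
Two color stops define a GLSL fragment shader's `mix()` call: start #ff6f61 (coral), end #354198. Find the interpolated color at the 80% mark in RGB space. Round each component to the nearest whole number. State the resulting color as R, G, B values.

#ff6f61 → (255, 111, 97); #354198 → (53, 65, 152).
80% corresponds to t = 0.8.
R = 255 + 0.8 × (53 − 255) = 255 + 0.8 × -202 = 93.4 → 93
G = 111 + 0.8 × (65 − 111) = 111 + 0.8 × -46 = 74.2 → 74
B = 97 + 0.8 × (152 − 97) = 97 + 0.8 × 55 = 141 → 141

(93, 74, 141)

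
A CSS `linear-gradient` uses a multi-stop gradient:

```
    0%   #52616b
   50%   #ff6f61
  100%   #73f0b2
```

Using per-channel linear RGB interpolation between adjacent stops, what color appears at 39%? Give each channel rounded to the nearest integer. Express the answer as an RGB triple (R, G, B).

(217, 108, 99)

39% lies between the 0% and 50% stops, so the local fraction is t = (39 − 0)/(50 − 0) = 39/50 ≈ 0.78.
#52616b → (82, 97, 107); #ff6f61 → (255, 111, 97).
R = 82 + 0.78 × (255 − 82) = 216.94 → 217
G = 97 + 0.78 × (111 − 97) = 107.92 → 108
B = 107 + 0.78 × (97 − 107) = 99.2 → 99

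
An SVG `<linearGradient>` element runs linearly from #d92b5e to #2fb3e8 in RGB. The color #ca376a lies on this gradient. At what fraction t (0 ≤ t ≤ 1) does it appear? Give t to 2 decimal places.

Invert the lerp on the R channel (largest span, 170): t = (202 − 217) / (47 − 217) = -15/-170 = 0.088235.
Check on G: (55 − 43)/(179 − 43) = 0.08824 ✓

0.09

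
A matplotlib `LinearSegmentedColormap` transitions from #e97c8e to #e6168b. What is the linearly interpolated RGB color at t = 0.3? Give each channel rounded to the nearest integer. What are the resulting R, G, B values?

(232, 93, 141)

#e97c8e → (233, 124, 142); #e6168b → (230, 22, 139).
R = 233 + 0.3 × (230 − 233) = 233 + 0.3 × -3 = 232.1 → 232
G = 124 + 0.3 × (22 − 124) = 124 + 0.3 × -102 = 93.4 → 93
B = 142 + 0.3 × (139 − 142) = 142 + 0.3 × -3 = 141.1 → 141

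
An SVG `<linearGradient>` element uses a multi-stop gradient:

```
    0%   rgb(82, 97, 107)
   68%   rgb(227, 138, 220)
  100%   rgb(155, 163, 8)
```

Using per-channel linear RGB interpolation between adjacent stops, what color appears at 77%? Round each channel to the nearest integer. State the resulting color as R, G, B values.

(207, 145, 160)

77% lies between the 68% and 100% stops, so the local fraction is t = (77 − 68)/(100 − 68) = 9/32 ≈ 0.2812.
R = 227 + 0.2812 × (155 − 227) = 206.754 → 207
G = 138 + 0.2812 × (163 − 138) = 145.03 → 145
B = 220 + 0.2812 × (8 − 220) = 160.386 → 160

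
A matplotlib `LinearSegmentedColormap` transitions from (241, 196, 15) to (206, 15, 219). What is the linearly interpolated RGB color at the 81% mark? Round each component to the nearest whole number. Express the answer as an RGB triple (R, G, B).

(213, 49, 180)

81% corresponds to t = 0.81.
R = 241 + 0.81 × (206 − 241) = 241 + 0.81 × -35 = 212.65 → 213
G = 196 + 0.81 × (15 − 196) = 196 + 0.81 × -181 = 49.39 → 49
B = 15 + 0.81 × (219 − 15) = 15 + 0.81 × 204 = 180.24 → 180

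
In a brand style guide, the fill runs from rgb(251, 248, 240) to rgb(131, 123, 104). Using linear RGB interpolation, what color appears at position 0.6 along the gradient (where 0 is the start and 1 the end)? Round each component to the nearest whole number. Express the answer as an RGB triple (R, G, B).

(179, 173, 158)

R = 251 + 0.6 × (131 − 251) = 251 + 0.6 × -120 = 179 → 179
G = 248 + 0.6 × (123 − 248) = 248 + 0.6 × -125 = 173 → 173
B = 240 + 0.6 × (104 − 240) = 240 + 0.6 × -136 = 158.4 → 158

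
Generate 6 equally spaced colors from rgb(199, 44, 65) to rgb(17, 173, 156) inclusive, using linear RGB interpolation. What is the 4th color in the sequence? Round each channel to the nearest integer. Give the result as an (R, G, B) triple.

(90, 121, 120)

With 6 swatches and endpoints inclusive, swatch 4 sits at t = (4 − 1)/(6 − 1) = 3/5 ≈ 0.6.
R = 199 + 0.6 × (17 − 199) = 89.8 → 90
G = 44 + 0.6 × (173 − 44) = 121.4 → 121
B = 65 + 0.6 × (156 − 65) = 119.6 → 120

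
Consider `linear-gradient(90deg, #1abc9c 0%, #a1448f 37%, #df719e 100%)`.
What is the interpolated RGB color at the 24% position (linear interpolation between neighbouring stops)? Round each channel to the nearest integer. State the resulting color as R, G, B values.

(114, 110, 148)

24% lies between the 0% and 37% stops, so the local fraction is t = (24 − 0)/(37 − 0) = 24/37 ≈ 0.6486.
#1abc9c → (26, 188, 156); #a1448f → (161, 68, 143).
R = 26 + 0.6486 × (161 − 26) = 113.561 → 114
G = 188 + 0.6486 × (68 − 188) = 110.168 → 110
B = 156 + 0.6486 × (143 − 156) = 147.568 → 148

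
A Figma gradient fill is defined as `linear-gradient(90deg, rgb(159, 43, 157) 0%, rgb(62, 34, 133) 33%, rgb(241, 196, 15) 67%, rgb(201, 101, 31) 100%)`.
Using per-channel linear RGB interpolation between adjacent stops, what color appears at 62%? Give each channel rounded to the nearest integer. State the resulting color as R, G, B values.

62% lies between the 33% and 67% stops, so the local fraction is t = (62 − 33)/(67 − 33) = 29/34 ≈ 0.8529.
R = 62 + 0.8529 × (241 − 62) = 214.669 → 215
G = 34 + 0.8529 × (196 − 34) = 172.17 → 172
B = 133 + 0.8529 × (15 − 133) = 32.358 → 32

(215, 172, 32)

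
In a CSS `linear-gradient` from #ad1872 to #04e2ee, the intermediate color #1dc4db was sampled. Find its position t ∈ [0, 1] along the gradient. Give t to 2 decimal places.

0.85

Invert the lerp on the G channel (largest span, 202): t = (196 − 24) / (226 − 24) = 172/202 = 0.85149.
Check on R: (29 − 173)/(4 − 173) = 0.8521 ✓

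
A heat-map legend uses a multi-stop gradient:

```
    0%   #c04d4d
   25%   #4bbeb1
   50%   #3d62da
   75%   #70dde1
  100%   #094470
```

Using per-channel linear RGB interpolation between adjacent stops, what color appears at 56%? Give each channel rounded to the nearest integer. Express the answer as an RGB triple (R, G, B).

(73, 128, 220)

56% lies between the 50% and 75% stops, so the local fraction is t = (56 − 50)/(75 − 50) = 6/25 ≈ 0.24.
#3d62da → (61, 98, 218); #70dde1 → (112, 221, 225).
R = 61 + 0.24 × (112 − 61) = 73.24 → 73
G = 98 + 0.24 × (221 − 98) = 127.52 → 128
B = 218 + 0.24 × (225 − 218) = 219.68 → 220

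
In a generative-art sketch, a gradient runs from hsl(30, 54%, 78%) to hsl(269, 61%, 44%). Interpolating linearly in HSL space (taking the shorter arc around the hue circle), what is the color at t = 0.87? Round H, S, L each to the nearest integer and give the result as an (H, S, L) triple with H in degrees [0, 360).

Hue: 269 − 30 = 239°, but |239| > 180 so the shorter arc goes the other way: Δh = 239 − 360 = -121°.
H = 30 + 0.87 × (-121) = -75.27 → -75 → -75 mod 360 = 285°
S = 54 + 0.87 × (61 − 54) = 60.09 → 60%
L = 78 + 0.87 × (44 − 78) = 48.42 → 48%

(285, 60, 48)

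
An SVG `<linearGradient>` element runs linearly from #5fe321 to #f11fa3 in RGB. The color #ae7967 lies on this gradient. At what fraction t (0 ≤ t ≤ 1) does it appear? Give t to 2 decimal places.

0.54

Invert the lerp on the G channel (largest span, 196): t = (121 − 227) / (31 − 227) = -106/-196 = 0.54082.
Check on R: (174 − 95)/(241 − 95) = 0.5411 ✓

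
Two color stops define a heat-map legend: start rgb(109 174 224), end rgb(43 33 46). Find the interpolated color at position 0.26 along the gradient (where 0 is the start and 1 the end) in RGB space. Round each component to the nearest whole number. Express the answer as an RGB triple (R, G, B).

R = 109 + 0.26 × (43 − 109) = 109 + 0.26 × -66 = 91.84 → 92
G = 174 + 0.26 × (33 − 174) = 174 + 0.26 × -141 = 137.34 → 137
B = 224 + 0.26 × (46 − 224) = 224 + 0.26 × -178 = 177.72 → 178

(92, 137, 178)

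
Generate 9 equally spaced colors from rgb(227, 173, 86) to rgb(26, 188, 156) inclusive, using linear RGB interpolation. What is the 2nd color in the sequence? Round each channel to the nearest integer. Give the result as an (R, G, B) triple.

With 9 swatches and endpoints inclusive, swatch 2 sits at t = (2 − 1)/(9 − 1) = 1/8 ≈ 0.125.
R = 227 + 0.125 × (26 − 227) = 201.875 → 202
G = 173 + 0.125 × (188 − 173) = 174.875 → 175
B = 86 + 0.125 × (156 − 86) = 94.75 → 95

(202, 175, 95)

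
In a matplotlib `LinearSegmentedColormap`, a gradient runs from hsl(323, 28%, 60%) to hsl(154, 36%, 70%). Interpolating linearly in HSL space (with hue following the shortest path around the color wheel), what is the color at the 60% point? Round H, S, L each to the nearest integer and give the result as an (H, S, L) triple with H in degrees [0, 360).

Hue arc: Δh = 154 − 323 = -169° (|Δh| ≤ 180, already the shorter path).
H = 323 + 0.6 × (-169) = 221.6 → 222°
S = 28 + 0.6 × (36 − 28) = 32.8 → 33%
L = 60 + 0.6 × (70 − 60) = 66 → 66%

(222, 33, 66)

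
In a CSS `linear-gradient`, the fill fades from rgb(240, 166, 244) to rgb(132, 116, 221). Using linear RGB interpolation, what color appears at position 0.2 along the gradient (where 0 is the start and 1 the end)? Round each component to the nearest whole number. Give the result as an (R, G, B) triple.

R = 240 + 0.2 × (132 − 240) = 240 + 0.2 × -108 = 218.4 → 218
G = 166 + 0.2 × (116 − 166) = 166 + 0.2 × -50 = 156 → 156
B = 244 + 0.2 × (221 − 244) = 244 + 0.2 × -23 = 239.4 → 239

(218, 156, 239)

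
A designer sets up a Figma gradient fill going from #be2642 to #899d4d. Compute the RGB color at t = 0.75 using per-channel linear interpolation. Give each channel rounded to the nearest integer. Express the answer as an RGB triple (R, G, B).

(150, 127, 74)

#be2642 → (190, 38, 66); #899d4d → (137, 157, 77).
R = 190 + 0.75 × (137 − 190) = 190 + 0.75 × -53 = 150.25 → 150
G = 38 + 0.75 × (157 − 38) = 38 + 0.75 × 119 = 127.25 → 127
B = 66 + 0.75 × (77 − 66) = 66 + 0.75 × 11 = 74.25 → 74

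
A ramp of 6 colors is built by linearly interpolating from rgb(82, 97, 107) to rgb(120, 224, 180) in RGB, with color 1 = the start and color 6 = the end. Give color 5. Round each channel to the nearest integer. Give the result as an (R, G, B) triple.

(112, 199, 165)

With 6 swatches and endpoints inclusive, swatch 5 sits at t = (5 − 1)/(6 − 1) = 4/5 ≈ 0.8.
R = 82 + 0.8 × (120 − 82) = 112.4 → 112
G = 97 + 0.8 × (224 − 97) = 198.6 → 199
B = 107 + 0.8 × (180 − 107) = 165.4 → 165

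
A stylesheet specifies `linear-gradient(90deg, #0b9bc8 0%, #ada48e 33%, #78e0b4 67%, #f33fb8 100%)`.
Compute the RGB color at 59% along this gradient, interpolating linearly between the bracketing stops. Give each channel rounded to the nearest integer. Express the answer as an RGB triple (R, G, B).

(132, 210, 171)

59% lies between the 33% and 67% stops, so the local fraction is t = (59 − 33)/(67 − 33) = 26/34 ≈ 0.7647.
#ada48e → (173, 164, 142); #78e0b4 → (120, 224, 180).
R = 173 + 0.7647 × (120 − 173) = 132.471 → 132
G = 164 + 0.7647 × (224 − 164) = 209.882 → 210
B = 142 + 0.7647 × (180 − 142) = 171.059 → 171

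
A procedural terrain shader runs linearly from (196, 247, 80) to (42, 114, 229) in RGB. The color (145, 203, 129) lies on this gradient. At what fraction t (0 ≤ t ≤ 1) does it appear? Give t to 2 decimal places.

Invert the lerp on the R channel (largest span, 154): t = (145 − 196) / (42 − 196) = -51/-154 = 0.33117.
Check on G: (203 − 247)/(114 − 247) = 0.3308 ✓

0.33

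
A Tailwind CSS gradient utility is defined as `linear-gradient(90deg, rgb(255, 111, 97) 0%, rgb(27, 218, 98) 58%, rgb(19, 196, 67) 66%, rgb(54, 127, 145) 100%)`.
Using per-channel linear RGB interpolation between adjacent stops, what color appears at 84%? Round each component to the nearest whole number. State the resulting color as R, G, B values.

84% lies between the 66% and 100% stops, so the local fraction is t = (84 − 66)/(100 − 66) = 18/34 ≈ 0.5294.
R = 19 + 0.5294 × (54 − 19) = 37.529 → 38
G = 196 + 0.5294 × (127 − 196) = 159.471 → 159
B = 67 + 0.5294 × (145 − 67) = 108.293 → 108

(38, 159, 108)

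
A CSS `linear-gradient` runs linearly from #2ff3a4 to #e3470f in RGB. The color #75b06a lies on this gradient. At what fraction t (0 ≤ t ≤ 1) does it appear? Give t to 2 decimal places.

Invert the lerp on the R channel (largest span, 180): t = (117 − 47) / (227 − 47) = 70/180 = 0.38889.
Check on G: (176 − 243)/(71 − 243) = 0.3895 ✓

0.39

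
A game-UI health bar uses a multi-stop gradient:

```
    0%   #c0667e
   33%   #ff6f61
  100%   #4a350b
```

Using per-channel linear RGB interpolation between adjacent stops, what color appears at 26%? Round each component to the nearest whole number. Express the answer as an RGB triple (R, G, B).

26% lies between the 0% and 33% stops, so the local fraction is t = (26 − 0)/(33 − 0) = 26/33 ≈ 0.7879.
#c0667e → (192, 102, 126); #ff6f61 → (255, 111, 97).
R = 192 + 0.7879 × (255 − 192) = 241.638 → 242
G = 102 + 0.7879 × (111 − 102) = 109.091 → 109
B = 126 + 0.7879 × (97 − 126) = 103.151 → 103

(242, 109, 103)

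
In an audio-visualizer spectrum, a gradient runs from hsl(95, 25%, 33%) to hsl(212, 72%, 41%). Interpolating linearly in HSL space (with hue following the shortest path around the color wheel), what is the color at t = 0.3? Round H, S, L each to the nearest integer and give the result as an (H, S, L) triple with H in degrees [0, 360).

Hue arc: Δh = 212 − 95 = 117° (|Δh| ≤ 180, already the shorter path).
H = 95 + 0.3 × (117) = 130.1 → 130°
S = 25 + 0.3 × (72 − 25) = 39.1 → 39%
L = 33 + 0.3 × (41 − 33) = 35.4 → 35%

(130, 39, 35)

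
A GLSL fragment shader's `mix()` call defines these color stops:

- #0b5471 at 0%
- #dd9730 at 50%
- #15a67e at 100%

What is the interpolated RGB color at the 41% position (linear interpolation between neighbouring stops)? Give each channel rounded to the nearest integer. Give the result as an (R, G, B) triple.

41% lies between the 0% and 50% stops, so the local fraction is t = (41 − 0)/(50 − 0) = 41/50 ≈ 0.82.
#0b5471 → (11, 84, 113); #dd9730 → (221, 151, 48).
R = 11 + 0.82 × (221 − 11) = 183.2 → 183
G = 84 + 0.82 × (151 − 84) = 138.94 → 139
B = 113 + 0.82 × (48 − 113) = 59.7 → 60

(183, 139, 60)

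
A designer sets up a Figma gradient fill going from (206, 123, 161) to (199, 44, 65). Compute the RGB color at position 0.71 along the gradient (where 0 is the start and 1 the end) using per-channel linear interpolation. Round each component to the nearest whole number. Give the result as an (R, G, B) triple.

R = 206 + 0.71 × (199 − 206) = 206 + 0.71 × -7 = 201.03 → 201
G = 123 + 0.71 × (44 − 123) = 123 + 0.71 × -79 = 66.91 → 67
B = 161 + 0.71 × (65 − 161) = 161 + 0.71 × -96 = 92.84 → 93

(201, 67, 93)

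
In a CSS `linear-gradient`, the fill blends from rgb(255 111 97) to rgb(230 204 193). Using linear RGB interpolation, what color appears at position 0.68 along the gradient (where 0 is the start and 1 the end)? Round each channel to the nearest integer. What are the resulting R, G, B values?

R = 255 + 0.68 × (230 − 255) = 255 + 0.68 × -25 = 238 → 238
G = 111 + 0.68 × (204 − 111) = 111 + 0.68 × 93 = 174.24 → 174
B = 97 + 0.68 × (193 − 97) = 97 + 0.68 × 96 = 162.28 → 162
So the blended color is (238, 174, 162), about #eeaea2.

(238, 174, 162)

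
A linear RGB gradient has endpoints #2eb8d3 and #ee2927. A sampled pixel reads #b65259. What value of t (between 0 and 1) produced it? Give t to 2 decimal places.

Invert the lerp on the R channel (largest span, 192): t = (182 − 46) / (238 − 46) = 136/192 = 0.70833.
Check on G: (82 − 184)/(41 − 184) = 0.7133 ✓

0.71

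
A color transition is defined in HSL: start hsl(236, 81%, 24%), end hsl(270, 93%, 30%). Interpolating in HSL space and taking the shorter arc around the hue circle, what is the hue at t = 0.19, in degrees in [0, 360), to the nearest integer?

Hue arc: Δh = 270 − 236 = 34° (|Δh| ≤ 180, already the shorter path).
H = 236 + 0.19 × (34) = 242.46 → 242°

242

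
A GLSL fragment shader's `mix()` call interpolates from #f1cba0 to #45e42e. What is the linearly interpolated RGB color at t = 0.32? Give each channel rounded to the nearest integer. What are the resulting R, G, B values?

(186, 211, 124)

#f1cba0 → (241, 203, 160); #45e42e → (69, 228, 46).
R = 241 + 0.32 × (69 − 241) = 241 + 0.32 × -172 = 185.96 → 186
G = 203 + 0.32 × (228 − 203) = 203 + 0.32 × 25 = 211 → 211
B = 160 + 0.32 × (46 − 160) = 160 + 0.32 × -114 = 123.52 → 124
So the blended color is (186, 211, 124), about #bad37c.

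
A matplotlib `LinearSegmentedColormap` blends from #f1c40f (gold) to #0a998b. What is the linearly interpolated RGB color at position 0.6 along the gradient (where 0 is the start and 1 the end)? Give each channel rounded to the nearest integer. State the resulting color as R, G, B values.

(102, 170, 89)

#f1c40f → (241, 196, 15); #0a998b → (10, 153, 139).
R = 241 + 0.6 × (10 − 241) = 241 + 0.6 × -231 = 102.4 → 102
G = 196 + 0.6 × (153 − 196) = 196 + 0.6 × -43 = 170.2 → 170
B = 15 + 0.6 × (139 − 15) = 15 + 0.6 × 124 = 89.4 → 89
So the blended color is (102, 170, 89), about #66aa59.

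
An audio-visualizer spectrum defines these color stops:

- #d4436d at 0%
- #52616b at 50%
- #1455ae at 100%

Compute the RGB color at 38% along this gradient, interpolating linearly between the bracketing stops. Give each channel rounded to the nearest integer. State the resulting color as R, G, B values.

(113, 90, 107)

38% lies between the 0% and 50% stops, so the local fraction is t = (38 − 0)/(50 − 0) = 38/50 ≈ 0.76.
#d4436d → (212, 67, 109); #52616b → (82, 97, 107).
R = 212 + 0.76 × (82 − 212) = 113.2 → 113
G = 67 + 0.76 × (97 − 67) = 89.8 → 90
B = 109 + 0.76 × (107 − 109) = 107.48 → 107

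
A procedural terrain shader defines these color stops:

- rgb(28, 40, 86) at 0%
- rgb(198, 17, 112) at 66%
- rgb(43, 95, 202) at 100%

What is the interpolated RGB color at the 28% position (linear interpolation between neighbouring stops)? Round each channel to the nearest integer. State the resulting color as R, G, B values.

(100, 30, 97)

28% lies between the 0% and 66% stops, so the local fraction is t = (28 − 0)/(66 − 0) = 28/66 ≈ 0.4242.
R = 28 + 0.4242 × (198 − 28) = 100.114 → 100
G = 40 + 0.4242 × (17 − 40) = 30.243 → 30
B = 86 + 0.4242 × (112 − 86) = 97.029 → 97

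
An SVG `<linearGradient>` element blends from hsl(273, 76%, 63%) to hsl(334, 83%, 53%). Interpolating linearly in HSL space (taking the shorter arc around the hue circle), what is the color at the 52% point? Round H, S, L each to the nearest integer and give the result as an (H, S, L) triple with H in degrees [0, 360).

(305, 80, 58)

Hue arc: Δh = 334 − 273 = 61° (|Δh| ≤ 180, already the shorter path).
H = 273 + 0.52 × (61) = 304.72 → 305°
S = 76 + 0.52 × (83 − 76) = 79.64 → 80%
L = 63 + 0.52 × (53 − 63) = 57.8 → 58%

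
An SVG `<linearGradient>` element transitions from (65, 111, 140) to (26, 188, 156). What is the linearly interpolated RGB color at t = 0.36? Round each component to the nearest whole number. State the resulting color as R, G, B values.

R = 65 + 0.36 × (26 − 65) = 65 + 0.36 × -39 = 50.96 → 51
G = 111 + 0.36 × (188 − 111) = 111 + 0.36 × 77 = 138.72 → 139
B = 140 + 0.36 × (156 − 140) = 140 + 0.36 × 16 = 145.76 → 146
So the blended color is (51, 139, 146), about #338b92.

(51, 139, 146)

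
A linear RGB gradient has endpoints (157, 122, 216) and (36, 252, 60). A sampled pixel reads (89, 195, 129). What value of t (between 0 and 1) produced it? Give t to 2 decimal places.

Invert the lerp on the B channel (largest span, 156): t = (129 − 216) / (60 − 216) = -87/-156 = 0.55769.
Check on R: (89 − 157)/(36 − 157) = 0.562 ✓

0.56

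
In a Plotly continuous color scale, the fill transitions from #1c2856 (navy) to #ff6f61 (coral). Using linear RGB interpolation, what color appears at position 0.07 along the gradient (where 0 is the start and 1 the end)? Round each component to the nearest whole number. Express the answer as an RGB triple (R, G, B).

(44, 45, 87)

#1c2856 → (28, 40, 86); #ff6f61 → (255, 111, 97).
R = 28 + 0.07 × (255 − 28) = 28 + 0.07 × 227 = 43.89 → 44
G = 40 + 0.07 × (111 − 40) = 40 + 0.07 × 71 = 44.97 → 45
B = 86 + 0.07 × (97 − 86) = 86 + 0.07 × 11 = 86.77 → 87
So the blended color is (44, 45, 87), about #2c2d57.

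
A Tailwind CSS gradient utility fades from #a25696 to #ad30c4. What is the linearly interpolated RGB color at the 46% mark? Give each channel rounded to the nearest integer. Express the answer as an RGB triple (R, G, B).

#a25696 → (162, 86, 150); #ad30c4 → (173, 48, 196).
46% corresponds to t = 0.46.
R = 162 + 0.46 × (173 − 162) = 162 + 0.46 × 11 = 167.06 → 167
G = 86 + 0.46 × (48 − 86) = 86 + 0.46 × -38 = 68.52 → 69
B = 150 + 0.46 × (196 − 150) = 150 + 0.46 × 46 = 171.16 → 171

(167, 69, 171)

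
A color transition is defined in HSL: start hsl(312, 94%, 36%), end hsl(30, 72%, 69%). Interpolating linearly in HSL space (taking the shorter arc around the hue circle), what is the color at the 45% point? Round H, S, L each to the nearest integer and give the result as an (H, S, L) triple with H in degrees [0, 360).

Hue: 30 − 312 = -282°, but |-282| > 180 so the shorter arc goes the other way: Δh = -282 + 360 = 78°.
H = 312 + 0.45 × (78) = 347.1 → 347°
S = 94 + 0.45 × (72 − 94) = 84.1 → 84%
L = 36 + 0.45 × (69 − 36) = 50.85 → 51%

(347, 84, 51)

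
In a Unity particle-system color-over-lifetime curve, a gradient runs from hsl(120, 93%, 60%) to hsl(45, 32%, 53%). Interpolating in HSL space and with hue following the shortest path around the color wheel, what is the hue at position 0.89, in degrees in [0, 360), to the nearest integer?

53

Hue arc: Δh = 45 − 120 = -75° (|Δh| ≤ 180, already the shorter path).
H = 120 + 0.89 × (-75) = 53.25 → 53°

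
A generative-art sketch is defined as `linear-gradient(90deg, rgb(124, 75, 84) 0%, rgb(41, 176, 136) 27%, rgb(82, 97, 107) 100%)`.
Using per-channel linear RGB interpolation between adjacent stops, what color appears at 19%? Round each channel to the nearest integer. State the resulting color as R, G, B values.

(66, 146, 121)

19% lies between the 0% and 27% stops, so the local fraction is t = (19 − 0)/(27 − 0) = 19/27 ≈ 0.7037.
R = 124 + 0.7037 × (41 − 124) = 65.593 → 66
G = 75 + 0.7037 × (176 − 75) = 146.074 → 146
B = 84 + 0.7037 × (136 − 84) = 120.592 → 121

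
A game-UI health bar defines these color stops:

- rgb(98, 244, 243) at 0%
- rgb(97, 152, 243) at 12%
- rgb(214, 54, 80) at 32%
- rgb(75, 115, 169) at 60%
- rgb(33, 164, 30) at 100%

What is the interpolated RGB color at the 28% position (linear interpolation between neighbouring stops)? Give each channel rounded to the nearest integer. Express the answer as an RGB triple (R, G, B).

28% lies between the 12% and 32% stops, so the local fraction is t = (28 − 12)/(32 − 12) = 16/20 ≈ 0.8.
R = 97 + 0.8 × (214 − 97) = 190.6 → 191
G = 152 + 0.8 × (54 − 152) = 73.6 → 74
B = 243 + 0.8 × (80 − 243) = 112.6 → 113

(191, 74, 113)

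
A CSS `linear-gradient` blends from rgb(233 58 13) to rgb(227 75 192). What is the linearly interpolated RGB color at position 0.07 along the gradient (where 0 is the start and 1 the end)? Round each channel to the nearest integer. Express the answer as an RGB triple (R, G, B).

R = 233 + 0.07 × (227 − 233) = 233 + 0.07 × -6 = 232.58 → 233
G = 58 + 0.07 × (75 − 58) = 58 + 0.07 × 17 = 59.19 → 59
B = 13 + 0.07 × (192 − 13) = 13 + 0.07 × 179 = 25.53 → 26

(233, 59, 26)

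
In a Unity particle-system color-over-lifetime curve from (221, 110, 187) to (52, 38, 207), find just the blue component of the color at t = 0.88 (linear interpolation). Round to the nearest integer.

205

B = 187 + 0.88 × (207 − 187) = 204.6 → 205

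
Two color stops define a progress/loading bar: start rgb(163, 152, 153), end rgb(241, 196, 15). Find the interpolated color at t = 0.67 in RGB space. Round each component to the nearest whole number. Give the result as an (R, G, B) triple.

R = 163 + 0.67 × (241 − 163) = 163 + 0.67 × 78 = 215.26 → 215
G = 152 + 0.67 × (196 − 152) = 152 + 0.67 × 44 = 181.48 → 181
B = 153 + 0.67 × (15 − 153) = 153 + 0.67 × -138 = 60.54 → 61

(215, 181, 61)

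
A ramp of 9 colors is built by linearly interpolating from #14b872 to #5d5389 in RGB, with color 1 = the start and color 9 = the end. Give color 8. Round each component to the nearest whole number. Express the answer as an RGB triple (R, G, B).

(84, 96, 134)

With 9 swatches and endpoints inclusive, swatch 8 sits at t = (8 − 1)/(9 − 1) = 7/8 ≈ 0.875.
#14b872 → (20, 184, 114); #5d5389 → (93, 83, 137).
R = 20 + 0.875 × (93 − 20) = 83.875 → 84
G = 184 + 0.875 × (83 − 184) = 95.625 → 96
B = 114 + 0.875 × (137 − 114) = 134.125 → 134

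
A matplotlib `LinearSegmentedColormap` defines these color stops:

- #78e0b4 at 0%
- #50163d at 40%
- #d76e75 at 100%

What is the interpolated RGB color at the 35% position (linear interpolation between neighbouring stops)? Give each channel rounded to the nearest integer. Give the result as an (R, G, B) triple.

(85, 47, 76)

35% lies between the 0% and 40% stops, so the local fraction is t = (35 − 0)/(40 − 0) = 35/40 ≈ 0.875.
#78e0b4 → (120, 224, 180); #50163d → (80, 22, 61).
R = 120 + 0.875 × (80 − 120) = 85 → 85
G = 224 + 0.875 × (22 − 224) = 47.25 → 47
B = 180 + 0.875 × (61 − 180) = 75.875 → 76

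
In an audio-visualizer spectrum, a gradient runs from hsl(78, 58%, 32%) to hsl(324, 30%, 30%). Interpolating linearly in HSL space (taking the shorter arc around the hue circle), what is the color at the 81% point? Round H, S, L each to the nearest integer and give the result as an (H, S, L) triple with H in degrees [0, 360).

Hue: 324 − 78 = 246°, but |246| > 180 so the shorter arc goes the other way: Δh = 246 − 360 = -114°.
H = 78 + 0.81 × (-114) = -14.34 → -14 → -14 mod 360 = 346°
S = 58 + 0.81 × (30 − 58) = 35.32 → 35%
L = 32 + 0.81 × (30 − 32) = 30.38 → 30%

(346, 35, 30)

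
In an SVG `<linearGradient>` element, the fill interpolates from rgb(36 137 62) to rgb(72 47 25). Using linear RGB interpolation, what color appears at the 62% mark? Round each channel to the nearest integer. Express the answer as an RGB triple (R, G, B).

(58, 81, 39)

62% corresponds to t = 0.62.
R = 36 + 0.62 × (72 − 36) = 36 + 0.62 × 36 = 58.32 → 58
G = 137 + 0.62 × (47 − 137) = 137 + 0.62 × -90 = 81.2 → 81
B = 62 + 0.62 × (25 − 62) = 62 + 0.62 × -37 = 39.06 → 39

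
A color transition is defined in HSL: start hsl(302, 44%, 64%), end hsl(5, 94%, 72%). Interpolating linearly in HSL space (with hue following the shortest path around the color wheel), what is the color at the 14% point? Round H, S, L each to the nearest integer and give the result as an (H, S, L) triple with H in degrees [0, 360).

(311, 51, 65)

Hue: 5 − 302 = -297°, but |-297| > 180 so the shorter arc goes the other way: Δh = -297 + 360 = 63°.
H = 302 + 0.14 × (63) = 310.82 → 311°
S = 44 + 0.14 × (94 − 44) = 51 → 51%
L = 64 + 0.14 × (72 − 64) = 65.12 → 65%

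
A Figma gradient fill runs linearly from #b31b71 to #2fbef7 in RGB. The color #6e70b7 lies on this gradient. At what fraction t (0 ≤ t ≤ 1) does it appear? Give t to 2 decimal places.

Invert the lerp on the G channel (largest span, 163): t = (112 − 27) / (190 − 27) = 85/163 = 0.52147.
Check on R: (110 − 179)/(47 − 179) = 0.5227 ✓

0.52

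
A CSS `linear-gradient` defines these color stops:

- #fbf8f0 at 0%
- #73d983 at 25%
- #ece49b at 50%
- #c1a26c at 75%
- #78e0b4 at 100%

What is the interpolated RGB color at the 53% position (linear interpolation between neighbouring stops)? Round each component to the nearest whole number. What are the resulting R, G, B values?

53% lies between the 50% and 75% stops, so the local fraction is t = (53 − 50)/(75 − 50) = 3/25 ≈ 0.12.
#ece49b → (236, 228, 155); #c1a26c → (193, 162, 108).
R = 236 + 0.12 × (193 − 236) = 230.84 → 231
G = 228 + 0.12 × (162 − 228) = 220.08 → 220
B = 155 + 0.12 × (108 − 155) = 149.36 → 149

(231, 220, 149)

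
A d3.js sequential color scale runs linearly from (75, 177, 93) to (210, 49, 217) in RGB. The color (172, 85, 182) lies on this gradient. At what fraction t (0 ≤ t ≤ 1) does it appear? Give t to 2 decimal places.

Invert the lerp on the R channel (largest span, 135): t = (172 − 75) / (210 − 75) = 97/135 = 0.71852.
Check on G: (85 − 177)/(49 − 177) = 0.7188 ✓

0.72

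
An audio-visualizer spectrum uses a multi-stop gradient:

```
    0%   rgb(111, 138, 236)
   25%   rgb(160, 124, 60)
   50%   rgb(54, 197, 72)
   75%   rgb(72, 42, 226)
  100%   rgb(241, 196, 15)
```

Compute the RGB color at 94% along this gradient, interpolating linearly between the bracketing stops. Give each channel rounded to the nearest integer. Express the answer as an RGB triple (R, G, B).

(200, 159, 66)

94% lies between the 75% and 100% stops, so the local fraction is t = (94 − 75)/(100 − 75) = 19/25 ≈ 0.76.
R = 72 + 0.76 × (241 − 72) = 200.44 → 200
G = 42 + 0.76 × (196 − 42) = 159.04 → 159
B = 226 + 0.76 × (15 − 226) = 65.64 → 66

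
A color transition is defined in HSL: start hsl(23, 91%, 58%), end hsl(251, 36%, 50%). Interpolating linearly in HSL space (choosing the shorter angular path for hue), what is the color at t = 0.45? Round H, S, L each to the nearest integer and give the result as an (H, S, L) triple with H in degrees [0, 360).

Hue: 251 − 23 = 228°, but |228| > 180 so the shorter arc goes the other way: Δh = 228 − 360 = -132°.
H = 23 + 0.45 × (-132) = -36.4 → -36 → -36 mod 360 = 324°
S = 91 + 0.45 × (36 − 91) = 66.25 → 66%
L = 58 + 0.45 × (50 − 58) = 54.4 → 54%

(324, 66, 54)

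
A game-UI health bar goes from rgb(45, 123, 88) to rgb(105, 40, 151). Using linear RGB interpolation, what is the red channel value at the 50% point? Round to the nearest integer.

R = 45 + 0.5 × (105 − 45) = 75 → 75

75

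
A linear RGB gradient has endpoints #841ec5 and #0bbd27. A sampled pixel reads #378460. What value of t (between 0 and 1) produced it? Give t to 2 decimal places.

Invert the lerp on the G channel (largest span, 159): t = (132 − 30) / (189 − 30) = 102/159 = 0.64151.
Check on R: (55 − 132)/(11 − 132) = 0.6364 ✓

0.64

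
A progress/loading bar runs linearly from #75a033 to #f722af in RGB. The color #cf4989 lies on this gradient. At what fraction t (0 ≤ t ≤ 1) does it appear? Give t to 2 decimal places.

Invert the lerp on the R channel (largest span, 130): t = (207 − 117) / (247 − 117) = 90/130 = 0.69231.
Check on G: (73 − 160)/(34 − 160) = 0.6905 ✓

0.69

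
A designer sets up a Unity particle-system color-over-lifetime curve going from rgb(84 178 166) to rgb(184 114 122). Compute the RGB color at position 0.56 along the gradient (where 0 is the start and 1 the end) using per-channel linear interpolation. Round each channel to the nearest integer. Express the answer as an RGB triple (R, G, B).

(140, 142, 141)

R = 84 + 0.56 × (184 − 84) = 84 + 0.56 × 100 = 140 → 140
G = 178 + 0.56 × (114 − 178) = 178 + 0.56 × -64 = 142.16 → 142
B = 166 + 0.56 × (122 − 166) = 166 + 0.56 × -44 = 141.36 → 141
So the blended color is (140, 142, 141), about #8c8e8d.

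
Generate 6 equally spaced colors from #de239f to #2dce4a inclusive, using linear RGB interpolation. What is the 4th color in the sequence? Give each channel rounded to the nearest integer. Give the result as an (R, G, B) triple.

With 6 swatches and endpoints inclusive, swatch 4 sits at t = (4 − 1)/(6 − 1) = 3/5 ≈ 0.6.
#de239f → (222, 35, 159); #2dce4a → (45, 206, 74).
R = 222 + 0.6 × (45 − 222) = 115.8 → 116
G = 35 + 0.6 × (206 − 35) = 137.6 → 138
B = 159 + 0.6 × (74 − 159) = 108 → 108

(116, 138, 108)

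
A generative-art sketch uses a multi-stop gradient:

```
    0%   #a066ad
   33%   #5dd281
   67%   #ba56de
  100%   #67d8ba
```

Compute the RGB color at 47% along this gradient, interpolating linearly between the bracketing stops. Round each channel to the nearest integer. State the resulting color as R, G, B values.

47% lies between the 33% and 67% stops, so the local fraction is t = (47 − 33)/(67 − 33) = 14/34 ≈ 0.4118.
#5dd281 → (93, 210, 129); #ba56de → (186, 86, 222).
R = 93 + 0.4118 × (186 − 93) = 131.297 → 131
G = 210 + 0.4118 × (86 − 210) = 158.937 → 159
B = 129 + 0.4118 × (222 − 129) = 167.297 → 167

(131, 159, 167)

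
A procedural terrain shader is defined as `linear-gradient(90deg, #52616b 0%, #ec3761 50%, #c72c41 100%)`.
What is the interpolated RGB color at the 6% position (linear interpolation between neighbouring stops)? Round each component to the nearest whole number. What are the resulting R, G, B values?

(100, 92, 106)

6% lies between the 0% and 50% stops, so the local fraction is t = (6 − 0)/(50 − 0) = 6/50 ≈ 0.12.
#52616b → (82, 97, 107); #ec3761 → (236, 55, 97).
R = 82 + 0.12 × (236 − 82) = 100.48 → 100
G = 97 + 0.12 × (55 − 97) = 91.96 → 92
B = 107 + 0.12 × (97 − 107) = 105.8 → 106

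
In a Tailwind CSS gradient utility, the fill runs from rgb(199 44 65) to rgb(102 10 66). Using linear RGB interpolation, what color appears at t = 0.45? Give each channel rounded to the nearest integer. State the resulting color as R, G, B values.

(155, 29, 65)

R = 199 + 0.45 × (102 − 199) = 199 + 0.45 × -97 = 155.35 → 155
G = 44 + 0.45 × (10 − 44) = 44 + 0.45 × -34 = 28.7 → 29
B = 65 + 0.45 × (66 − 65) = 65 + 0.45 × 1 = 65.45 → 65
So the blended color is (155, 29, 65), about #9b1d41.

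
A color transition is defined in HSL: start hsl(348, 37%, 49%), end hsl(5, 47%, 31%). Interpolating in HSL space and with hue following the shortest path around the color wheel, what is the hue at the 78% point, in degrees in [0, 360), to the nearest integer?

1

Hue: 5 − 348 = -343°, but |-343| > 180 so the shorter arc goes the other way: Δh = -343 + 360 = 17°.
H = 348 + 0.78 × (17) = 361.26 → 361 → 361 mod 360 = 1°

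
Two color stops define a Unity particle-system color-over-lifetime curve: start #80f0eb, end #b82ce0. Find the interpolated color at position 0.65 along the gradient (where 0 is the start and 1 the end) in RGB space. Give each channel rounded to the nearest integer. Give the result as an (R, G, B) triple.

(164, 113, 228)

#80f0eb → (128, 240, 235); #b82ce0 → (184, 44, 224).
R = 128 + 0.65 × (184 − 128) = 128 + 0.65 × 56 = 164.4 → 164
G = 240 + 0.65 × (44 − 240) = 240 + 0.65 × -196 = 112.6 → 113
B = 235 + 0.65 × (224 − 235) = 235 + 0.65 × -11 = 227.85 → 228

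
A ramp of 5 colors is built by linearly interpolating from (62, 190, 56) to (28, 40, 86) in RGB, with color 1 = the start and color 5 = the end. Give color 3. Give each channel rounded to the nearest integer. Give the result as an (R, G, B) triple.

With 5 swatches and endpoints inclusive, swatch 3 sits at t = (3 − 1)/(5 − 1) = 2/4 ≈ 0.5.
R = 62 + 0.5 × (28 − 62) = 45 → 45
G = 190 + 0.5 × (40 − 190) = 115 → 115
B = 56 + 0.5 × (86 − 56) = 71 → 71

(45, 115, 71)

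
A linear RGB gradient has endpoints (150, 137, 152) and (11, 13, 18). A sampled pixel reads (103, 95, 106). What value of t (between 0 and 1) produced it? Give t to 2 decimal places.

Invert the lerp on the R channel (largest span, 139): t = (103 − 150) / (11 − 150) = -47/-139 = 0.33813.
Check on G: (95 − 137)/(13 − 137) = 0.3387 ✓

0.34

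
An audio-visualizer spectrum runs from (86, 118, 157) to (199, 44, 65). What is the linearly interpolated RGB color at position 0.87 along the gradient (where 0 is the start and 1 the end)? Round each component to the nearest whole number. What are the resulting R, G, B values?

(184, 54, 77)

R = 86 + 0.87 × (199 − 86) = 86 + 0.87 × 113 = 184.31 → 184
G = 118 + 0.87 × (44 − 118) = 118 + 0.87 × -74 = 53.62 → 54
B = 157 + 0.87 × (65 − 157) = 157 + 0.87 × -92 = 76.96 → 77
So the blended color is (184, 54, 77), about #b8364d.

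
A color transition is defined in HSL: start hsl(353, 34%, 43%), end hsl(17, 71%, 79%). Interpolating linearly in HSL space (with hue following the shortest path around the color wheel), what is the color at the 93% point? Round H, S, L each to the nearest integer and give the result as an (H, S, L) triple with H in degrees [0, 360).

Hue: 17 − 353 = -336°, but |-336| > 180 so the shorter arc goes the other way: Δh = -336 + 360 = 24°.
H = 353 + 0.93 × (24) = 375.32 → 375 → 375 mod 360 = 15°
S = 34 + 0.93 × (71 − 34) = 68.41 → 68%
L = 43 + 0.93 × (79 − 43) = 76.48 → 76%

(15, 68, 76)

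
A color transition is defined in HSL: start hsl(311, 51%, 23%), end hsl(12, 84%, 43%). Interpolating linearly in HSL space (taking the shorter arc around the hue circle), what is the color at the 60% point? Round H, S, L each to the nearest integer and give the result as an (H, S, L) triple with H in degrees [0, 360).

(348, 71, 35)

Hue: 12 − 311 = -299°, but |-299| > 180 so the shorter arc goes the other way: Δh = -299 + 360 = 61°.
H = 311 + 0.6 × (61) = 347.6 → 348°
S = 51 + 0.6 × (84 − 51) = 70.8 → 71%
L = 23 + 0.6 × (43 − 23) = 35 → 35%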